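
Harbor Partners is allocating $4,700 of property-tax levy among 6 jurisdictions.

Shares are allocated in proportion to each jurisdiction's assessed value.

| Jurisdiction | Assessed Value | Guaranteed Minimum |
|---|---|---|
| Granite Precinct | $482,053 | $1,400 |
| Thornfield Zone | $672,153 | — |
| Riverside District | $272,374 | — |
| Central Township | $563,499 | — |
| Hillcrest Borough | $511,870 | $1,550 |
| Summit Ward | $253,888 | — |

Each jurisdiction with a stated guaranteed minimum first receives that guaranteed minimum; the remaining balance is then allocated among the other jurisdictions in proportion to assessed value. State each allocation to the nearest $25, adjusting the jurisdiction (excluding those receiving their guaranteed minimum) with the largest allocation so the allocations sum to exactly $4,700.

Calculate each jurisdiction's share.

Guaranteed amounts: Granite Precinct $1,400; Hillcrest Borough $1,550. Residual $1,750.
Residual split over remaining assessed value 1,761,914: Thornfield Zone 667.61 → $675; Riverside District 270.53 → $275; Central Township 559.69 → $550; Summit Ward 252.17 → $250.

Granite Precinct: $1,400 · Thornfield Zone: $675 · Riverside District: $275 · Central Township: $550 · Hillcrest Borough: $1,550 · Summit Ward: $250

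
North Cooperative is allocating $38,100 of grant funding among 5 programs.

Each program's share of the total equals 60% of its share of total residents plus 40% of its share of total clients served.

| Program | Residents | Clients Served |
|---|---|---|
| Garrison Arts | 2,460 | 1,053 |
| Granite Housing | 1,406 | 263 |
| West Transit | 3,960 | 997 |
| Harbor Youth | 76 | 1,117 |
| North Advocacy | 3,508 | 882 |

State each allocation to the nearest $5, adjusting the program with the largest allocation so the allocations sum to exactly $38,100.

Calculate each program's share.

Totals — residents 11,410, clients served 4,312.
Blended shares (60% residents + 40% clients served): Garrison Arts 0.2270; Granite Housing 0.0983; West Transit 0.3007; Harbor Youth 0.1076; North Advocacy 0.2663.
Raw shares: Garrison Arts 8,650.27; Granite Housing 3,746.46; West Transit 11,457.60; Harbor Youth 4,100.11; North Advocacy 10,145.57.
At nearest $5: Garrison Arts $8,650; Granite Housing $3,745; West Transit $11,460; Harbor Youth $4,100; North Advocacy $10,145. Sum = $38,100.
Rounded total matches; no reconciliation needed.

Garrison Arts: $8,650 · Granite Housing: $3,745 · West Transit: $11,460 · Harbor Youth: $4,100 · North Advocacy: $10,145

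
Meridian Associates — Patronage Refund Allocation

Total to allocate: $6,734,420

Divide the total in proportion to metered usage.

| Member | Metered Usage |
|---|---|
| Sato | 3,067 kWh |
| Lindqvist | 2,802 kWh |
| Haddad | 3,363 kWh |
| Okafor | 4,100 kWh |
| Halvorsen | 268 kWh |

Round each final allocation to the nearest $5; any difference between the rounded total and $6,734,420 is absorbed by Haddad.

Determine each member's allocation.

Sato: $1,518,710; Lindqvist: $1,387,490; Haddad: $1,665,280; Okafor: $2,030,230; Halvorsen: $132,710

Combined metered usage = 13,600.
Raw shares: Sato 3,067/13,600 × $6,734,420 = 1,518,710.75; Lindqvist 2,802/13,600 × $6,734,420 = 1,387,488.59; Haddad 3,363/13,600 × $6,734,420 = 1,665,283.42; Okafor 4,100/13,600 × $6,734,420 = 2,030,229.56; Halvorsen 268/13,600 × $6,734,420 = 132,707.69.
At nearest $5: Sato $1,518,710; Lindqvist $1,387,490; Haddad $1,665,285; Okafor $2,030,230; Halvorsen $132,710. Sum = $6,734,425.
Difference $6,734,420 − $6,734,425 = −$5 applied to Haddad: Haddad becomes $1,665,280.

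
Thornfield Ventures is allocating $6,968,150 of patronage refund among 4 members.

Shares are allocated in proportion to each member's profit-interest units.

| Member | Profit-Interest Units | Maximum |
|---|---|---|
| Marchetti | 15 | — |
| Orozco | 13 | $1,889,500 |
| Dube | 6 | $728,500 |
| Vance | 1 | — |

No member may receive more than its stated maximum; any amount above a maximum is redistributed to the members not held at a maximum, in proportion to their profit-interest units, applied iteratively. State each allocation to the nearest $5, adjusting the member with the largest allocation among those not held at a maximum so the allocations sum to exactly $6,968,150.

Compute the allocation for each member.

Total profit-interest units = 35.
Pro-rata shares before constraints: Marchetti 2,986,350.00; Orozco 2,588,170.00; Dube 1,194,540.00; Vance 199,090.00.
Held at cap: Orozco ($1,889,500), Dube ($728,500); remaining pool $4,350,150 reallocated over remaining profit-interest units 16.
Redistributed shares: Marchetti 4,078,265.62 → $4,078,265; Vance 271,884.38 → $271,885.

Marchetti: $4,078,265 · Orozco: $1,889,500 · Dube: $728,500 · Vance: $271,885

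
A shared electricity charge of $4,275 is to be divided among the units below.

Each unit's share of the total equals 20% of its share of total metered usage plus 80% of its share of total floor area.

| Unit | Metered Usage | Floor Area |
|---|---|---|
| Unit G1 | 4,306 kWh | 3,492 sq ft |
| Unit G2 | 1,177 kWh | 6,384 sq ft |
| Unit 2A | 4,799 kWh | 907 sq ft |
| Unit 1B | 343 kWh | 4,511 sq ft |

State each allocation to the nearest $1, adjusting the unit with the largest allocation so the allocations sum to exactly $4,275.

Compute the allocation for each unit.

Totals — metered usage 10,625, floor area 15,294.
Composite weights (20% metered usage + 80% floor area): Unit G1 0.2637; Unit G2 0.3561; Unit 2A 0.1378; Unit 1B 0.2424.
Proportional shares: Unit G1 1,127.38; Unit G2 1,522.29; Unit 2A 589.00; Unit 1B 1,036.34.
At nearest $1: Unit G1 $1,127; Unit G2 $1,522; Unit 2A $589; Unit 1B $1,036. Sum = $4,274.
Difference $4,275 − $4,274 = +$1 applied to largest allocation (Unit G2): Unit G2 becomes $1,523.

Unit G1: $1,127; Unit G2: $1,523; Unit 2A: $589; Unit 1B: $1,036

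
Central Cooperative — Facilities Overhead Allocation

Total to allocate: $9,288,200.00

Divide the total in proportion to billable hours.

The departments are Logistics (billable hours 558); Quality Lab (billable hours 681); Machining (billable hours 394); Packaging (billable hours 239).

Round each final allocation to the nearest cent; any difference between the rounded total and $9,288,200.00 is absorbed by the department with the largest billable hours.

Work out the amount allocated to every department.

Combined billable hours = 558 + 681 + 394 + 239 = 1,872.
Raw shares: Logistics 2,768,598.0769; Quality Lab 3,378,880.4487; Machining 1,954,888.2479; Packaging 1,185,833.2265.
After rounding (cent): Logistics $2,768,598.08; Quality Lab $3,378,880.45; Machining $1,954,888.25; Packaging $1,185,833.23. Sum = $9,288,200.01.
Difference $9,288,200.00 − $9,288,200.01 = −$0.01 applied to largest billable hours (Quality Lab): Quality Lab becomes $3,378,880.44.

Logistics: $2,768,598.08; Quality Lab: $3,378,880.44; Machining: $1,954,888.25; Packaging: $1,185,833.23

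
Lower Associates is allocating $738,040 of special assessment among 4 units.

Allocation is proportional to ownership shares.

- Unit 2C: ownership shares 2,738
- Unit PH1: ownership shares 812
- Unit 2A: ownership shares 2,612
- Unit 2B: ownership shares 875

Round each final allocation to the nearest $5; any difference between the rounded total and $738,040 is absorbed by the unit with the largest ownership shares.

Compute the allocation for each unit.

Ownership shares total: 7,037.
Pro-rata amounts: Unit 2C 2,738/7,037 × $738,040 = 287,161.22; Unit PH1 812/7,037 × $738,040 = 85,162.495; Unit 2A 2,612/7,037 × $738,040 = 273,946.35; Unit 2B 875/7,037 × $738,040 = 91,769.93.
At nearest $5: Unit 2C $287,160; Unit PH1 $85,160; Unit 2A $273,945; Unit 2B $91,770. Sum = $738,035.
Difference $738,040 − $738,035 = +$5 applied to largest ownership shares (Unit 2C): Unit 2C becomes $287,165.

Unit 2C: $287,165 · Unit PH1: $85,160 · Unit 2A: $273,945 · Unit 2B: $91,770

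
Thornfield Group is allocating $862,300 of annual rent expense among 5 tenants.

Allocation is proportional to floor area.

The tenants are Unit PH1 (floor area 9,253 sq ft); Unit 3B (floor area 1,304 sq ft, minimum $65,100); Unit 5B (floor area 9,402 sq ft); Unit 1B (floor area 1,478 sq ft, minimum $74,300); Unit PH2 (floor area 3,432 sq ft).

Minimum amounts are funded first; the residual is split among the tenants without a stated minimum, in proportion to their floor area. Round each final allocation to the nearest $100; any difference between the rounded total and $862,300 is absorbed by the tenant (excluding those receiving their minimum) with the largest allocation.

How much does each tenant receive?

Guaranteed amounts: Unit 3B $65,100; Unit 1B $74,300. Remaining pool $722,900.
Remaining pool split over remaining floor area 22,087: Unit PH1 302,847.54 → $302,800; Unit 5B 307,724.26 → $307,700; Unit PH2 112,328.19 → $112,300.
Rounding difference +$100 applied to Unit 5B → $307,800.

Unit PH1: $302,800; Unit 3B: $65,100; Unit 5B: $307,800; Unit 1B: $74,300; Unit PH2: $112,300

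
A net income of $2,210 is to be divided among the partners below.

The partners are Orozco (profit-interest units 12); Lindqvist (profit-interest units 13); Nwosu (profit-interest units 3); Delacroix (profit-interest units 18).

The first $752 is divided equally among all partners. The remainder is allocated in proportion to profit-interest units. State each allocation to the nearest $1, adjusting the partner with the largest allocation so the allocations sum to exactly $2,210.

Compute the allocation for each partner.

Orozco: $568; Lindqvist: $600; Nwosu: $283; Delacroix: $759

Equal tier: $752 ÷ 4 = $188 apiece.
Remainder $1,458 by profit-interest units (total 46): Orozco 380.35 → $380; Lindqvist 412.04 → $412; Nwosu 95.09 → $95; Delacroix 570.52 → $571.
Totals: Orozco $188 + $380 = $568; Lindqvist $188 + $412 = $600; Nwosu $188 + $95 = $283; Delacroix $188 + $571 = $759.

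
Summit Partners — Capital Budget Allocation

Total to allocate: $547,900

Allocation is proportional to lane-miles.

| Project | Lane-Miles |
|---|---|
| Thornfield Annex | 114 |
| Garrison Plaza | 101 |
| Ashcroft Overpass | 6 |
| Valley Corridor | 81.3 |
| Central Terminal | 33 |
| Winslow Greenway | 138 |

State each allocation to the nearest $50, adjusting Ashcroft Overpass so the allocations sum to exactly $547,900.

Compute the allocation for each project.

Thornfield Annex: $131,950; Garrison Plaza: $116,900; Ashcroft Overpass: $7,000; Valley Corridor: $94,100; Central Terminal: $38,200; Winslow Greenway: $159,750

Total lane-miles = 473.3.
Unrounded shares: Thornfield Annex 114/473.3 × $547,900 = 131,968.31; Garrison Plaza 101/473.3 × $547,900 = 116,919.29; Ashcroft Overpass 6/473.3 × $547,900 = 6,945.70; Valley Corridor 81.3/473.3 × $547,900 = 94,114.24; Central Terminal 33/473.3 × $547,900 = 38,201.35; Winslow Greenway 138/473.3 × $547,900 = 159,751.11.
At nearest $50: Thornfield Annex $131,950; Garrison Plaza $116,900; Ashcroft Overpass $6,950; Valley Corridor $94,100; Central Terminal $38,200; Winslow Greenway $159,750. Sum = $547,850.
Difference $547,900 − $547,850 = +$50 applied to Ashcroft Overpass: Ashcroft Overpass becomes $7,000.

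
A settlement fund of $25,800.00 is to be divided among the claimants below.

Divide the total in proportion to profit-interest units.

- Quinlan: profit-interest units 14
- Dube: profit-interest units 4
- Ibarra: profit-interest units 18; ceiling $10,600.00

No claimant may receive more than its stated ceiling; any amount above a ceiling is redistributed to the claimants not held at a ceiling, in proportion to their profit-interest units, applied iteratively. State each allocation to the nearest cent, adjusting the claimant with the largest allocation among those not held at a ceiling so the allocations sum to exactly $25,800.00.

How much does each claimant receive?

Quinlan: $11,822.22 | Dube: $3,377.78 | Ibarra: $10,600.00

Total profit-interest units = 36.
Proportional shares (ignoring caps): Quinlan 10,033.3333; Dube 2,866.6667; Ibarra 12,900.0000.
Cap binds for Ibarra ($10,600.00); balance $15,200.00 reallocated over remaining profit-interest units 18.
Remaining shares: Quinlan 11,822.2222 → $11,822.22; Dube 3,377.7778 → $3,377.78.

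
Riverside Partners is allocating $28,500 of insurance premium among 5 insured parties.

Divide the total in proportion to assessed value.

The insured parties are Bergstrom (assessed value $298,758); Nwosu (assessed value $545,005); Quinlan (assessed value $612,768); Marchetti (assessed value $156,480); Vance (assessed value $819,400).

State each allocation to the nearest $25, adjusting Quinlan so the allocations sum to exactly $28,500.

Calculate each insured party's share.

Bergstrom: $3,500 | Nwosu: $6,375 | Quinlan: $7,200 | Marchetti: $1,825 | Vance: $9,600

Assessed value total: 2,432,411.
Pro-rata amounts: Bergstrom 298,758/2,432,411 × $28,500 = 3,500.48; Nwosu 545,005/2,432,411 × $28,500 = 6,385.70; Quinlan 612,768/2,432,411 × $28,500 = 7,179.66; Marchetti 156,480/2,432,411 × $28,500 = 1,833.44; Vance 819,400/2,432,411 × $28,500 = 9,600.72.
At nearest $25: Bergstrom $3,500; Nwosu $6,375; Quinlan $7,175; Marchetti $1,825; Vance $9,600. Sum = $28,475.
Difference $28,500 − $28,475 = +$25 applied to Quinlan: Quinlan becomes $7,200.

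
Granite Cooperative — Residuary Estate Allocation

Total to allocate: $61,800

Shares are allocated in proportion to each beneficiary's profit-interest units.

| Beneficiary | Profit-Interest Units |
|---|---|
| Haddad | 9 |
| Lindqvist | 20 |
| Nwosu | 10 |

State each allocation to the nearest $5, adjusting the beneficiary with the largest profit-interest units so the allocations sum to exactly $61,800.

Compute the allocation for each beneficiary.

Haddad: $14,260 · Lindqvist: $31,695 · Nwosu: $15,845

Sum of profit-interest units: 39.
Pro-rata amounts: Haddad 9/39 × $61,800 = 14,261.54; Lindqvist 20/39 × $61,800 = 31,692.31; Nwosu 10/39 × $61,800 = 15,846.15.
At nearest $5: Haddad $14,260; Lindqvist $31,690; Nwosu $15,845. Sum = $61,795.
Difference $61,800 − $61,795 = +$5 applied to largest profit-interest units (Lindqvist): Lindqvist becomes $31,695.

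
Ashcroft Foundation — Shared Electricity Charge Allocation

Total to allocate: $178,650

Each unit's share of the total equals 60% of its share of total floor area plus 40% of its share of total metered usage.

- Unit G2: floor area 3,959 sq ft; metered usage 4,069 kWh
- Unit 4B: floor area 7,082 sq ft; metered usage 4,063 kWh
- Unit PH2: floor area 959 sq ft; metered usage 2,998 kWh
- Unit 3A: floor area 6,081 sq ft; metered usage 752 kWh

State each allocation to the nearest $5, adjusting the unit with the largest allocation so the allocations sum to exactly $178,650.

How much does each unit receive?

Totals — floor area 18,081, metered usage 11,882.
Composite weights (60% floor area + 40% metered usage): Unit G2 0.2684; Unit 4B 0.3718; Unit PH2 0.1327; Unit 3A 0.2271.
Proportional shares: Unit G2 47,941.76; Unit 4B 66,419.83; Unit PH2 23,715.65; Unit 3A 40,572.76.
Rounded to nearest $5: Unit G2 $47,940; Unit 4B $66,420; Unit PH2 $23,715; Unit 3A $40,575. Sum = $178,650.
No rounding difference to absorb.

Unit G2: $47,940 | Unit 4B: $66,420 | Unit PH2: $23,715 | Unit 3A: $40,575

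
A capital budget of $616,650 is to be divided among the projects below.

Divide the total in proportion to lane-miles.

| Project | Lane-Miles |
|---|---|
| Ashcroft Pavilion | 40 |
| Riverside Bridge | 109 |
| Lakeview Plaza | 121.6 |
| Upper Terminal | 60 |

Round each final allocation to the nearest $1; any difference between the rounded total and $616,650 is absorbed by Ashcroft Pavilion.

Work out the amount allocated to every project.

Total lane-miles = 330.6.
Unrounded shares: Ashcroft Pavilion 40/330.6 × $616,650 = 74,609.80; Riverside Bridge 109/330.6 × $616,650 = 203,311.71; Lakeview Plaza 121.6/330.6 × $616,650 = 226,813.79; Upper Terminal 60/330.6 × $616,650 = 111,914.70.
Rounded to nearest $1: Ashcroft Pavilion $74,610; Riverside Bridge $203,312; Lakeview Plaza $226,814; Upper Terminal $111,915. Sum = $616,651.
Difference $616,650 − $616,651 = −$1 applied to Ashcroft Pavilion: Ashcroft Pavilion becomes $74,609.

Ashcroft Pavilion: $74,609 · Riverside Bridge: $203,312 · Lakeview Plaza: $226,814 · Upper Terminal: $111,915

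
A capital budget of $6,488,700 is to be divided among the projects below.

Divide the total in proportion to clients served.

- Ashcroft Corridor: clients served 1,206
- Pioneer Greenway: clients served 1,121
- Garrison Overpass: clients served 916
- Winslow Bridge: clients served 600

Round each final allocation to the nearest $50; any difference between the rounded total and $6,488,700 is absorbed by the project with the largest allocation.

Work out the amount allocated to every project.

Ashcroft Corridor: $2,036,300; Pioneer Greenway: $1,892,750; Garrison Overpass: $1,546,600; Winslow Bridge: $1,013,050

Combined clients served = 3,843.
Pro-rata amounts: Ashcroft Corridor 1,206/3,843 × $6,488,700 = 2,036,266.51; Pioneer Greenway 1,121/3,843 × $6,488,700 = 1,892,748.56; Garrison Overpass 916/3,843 × $6,488,700 = 1,546,617.02; Winslow Bridge 600/3,843 × $6,488,700 = 1,013,067.92.
Rounded to nearest $50: Ashcroft Corridor $2,036,250; Pioneer Greenway $1,892,750; Garrison Overpass $1,546,600; Winslow Bridge $1,013,050. Sum = $6,488,650.
Difference $6,488,700 − $6,488,650 = +$50 applied to largest allocation (Ashcroft Corridor): Ashcroft Corridor becomes $2,036,300.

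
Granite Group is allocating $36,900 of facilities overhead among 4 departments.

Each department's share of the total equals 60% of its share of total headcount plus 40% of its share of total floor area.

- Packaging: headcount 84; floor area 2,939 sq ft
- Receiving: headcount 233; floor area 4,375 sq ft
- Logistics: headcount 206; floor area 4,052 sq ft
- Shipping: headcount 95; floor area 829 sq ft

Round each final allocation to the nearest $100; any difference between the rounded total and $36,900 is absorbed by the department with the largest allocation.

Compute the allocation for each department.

Totals — headcount 618, floor area 12,195.
Combined weights (60% headcount + 40% floor area): Packaging 0.1780; Receiving 0.3697; Logistics 0.3329; Shipping 0.1194.
Raw shares: Packaging 6,566.49; Receiving 13,642.48; Logistics 12,284.27; Shipping 4,406.76.
At nearest $100: Packaging $6,600; Receiving $13,600; Logistics $12,300; Shipping $4,400. Sum = $36,900.
Sum already equals the total — no adjustment.

Packaging: $6,600 | Receiving: $13,600 | Logistics: $12,300 | Shipping: $4,400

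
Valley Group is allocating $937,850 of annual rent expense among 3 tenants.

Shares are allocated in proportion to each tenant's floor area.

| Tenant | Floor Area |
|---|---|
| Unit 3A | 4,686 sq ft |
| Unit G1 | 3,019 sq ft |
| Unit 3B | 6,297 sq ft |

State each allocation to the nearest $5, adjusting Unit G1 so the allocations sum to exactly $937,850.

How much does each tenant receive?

Sum of floor area: 14,002.
Pro-rata amounts: Unit 3A 4,686/14,002 × $937,850 = 313,866.95; Unit G1 3,019/14,002 × $937,850 = 202,211.77; Unit 3B 6,297/14,002 × $937,850 = 421,771.28.
After rounding ($5): Unit 3A $313,865; Unit G1 $202,210; Unit 3B $421,770. Sum = $937,845.
Difference $937,850 − $937,845 = +$5 applied to Unit G1: Unit G1 becomes $202,215.

Unit 3A: $313,865 | Unit G1: $202,215 | Unit 3B: $421,770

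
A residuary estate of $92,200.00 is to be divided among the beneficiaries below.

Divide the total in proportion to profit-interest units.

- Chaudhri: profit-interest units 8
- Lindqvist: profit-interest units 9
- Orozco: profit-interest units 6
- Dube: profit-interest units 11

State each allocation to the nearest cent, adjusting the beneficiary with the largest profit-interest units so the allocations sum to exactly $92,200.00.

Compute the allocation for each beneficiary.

Chaudhri: $21,694.12; Lindqvist: $24,405.88; Orozco: $16,270.59; Dube: $29,829.41

Combined profit-interest units = 8 + 9 + 6 + 11 = 34.
Proportional shares: Chaudhri 21,694.1176; Lindqvist 24,405.8824; Orozco 16,270.5882; Dube 29,829.4118.
At nearest cent: Chaudhri $21,694.12; Lindqvist $24,405.88; Orozco $16,270.59; Dube $29,829.41. Sum = $92,200.00.
Sum already equals the total — no adjustment.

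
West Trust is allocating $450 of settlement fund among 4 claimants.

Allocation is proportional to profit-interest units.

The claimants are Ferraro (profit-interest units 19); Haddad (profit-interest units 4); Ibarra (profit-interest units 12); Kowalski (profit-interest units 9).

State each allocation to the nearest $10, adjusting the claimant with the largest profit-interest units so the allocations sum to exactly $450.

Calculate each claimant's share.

Ferraro: $200; Haddad: $40; Ibarra: $120; Kowalski: $90

Profit-interest units total: 44.
Proportional shares: Ferraro 19/44 × $450 = 194.32; Haddad 4/44 × $450 = 40.91; Ibarra 12/44 × $450 = 122.73; Kowalski 9/44 × $450 = 92.05.
After rounding ($10): Ferraro $190; Haddad $40; Ibarra $120; Kowalski $90. Sum = $440.
Difference $450 − $440 = +$10 applied to largest profit-interest units (Ferraro): Ferraro becomes $200.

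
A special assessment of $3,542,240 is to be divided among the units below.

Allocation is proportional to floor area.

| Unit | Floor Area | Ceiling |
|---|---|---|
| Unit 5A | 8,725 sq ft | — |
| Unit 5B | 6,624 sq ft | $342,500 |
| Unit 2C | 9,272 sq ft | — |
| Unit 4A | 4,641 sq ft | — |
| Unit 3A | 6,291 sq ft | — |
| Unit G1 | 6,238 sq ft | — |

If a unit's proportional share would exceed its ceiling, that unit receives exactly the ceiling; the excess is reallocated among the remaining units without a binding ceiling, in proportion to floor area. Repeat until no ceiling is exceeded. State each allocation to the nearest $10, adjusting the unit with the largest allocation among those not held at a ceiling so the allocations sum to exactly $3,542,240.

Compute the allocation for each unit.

Combined floor area = 41,791.
Unconstrained shares: Unit 5A 739,538.27; Unit 5B 561,455.76; Unit 2C 785,902.45; Unit 4A 393,375.03; Unit 3A 533,230.40; Unit G1 528,738.08.
Cap binds for Unit 5B ($342,500); remaining pool $3,199,740 reallocated over remaining floor area 35,167.
Remaining shares: Unit 5A 793,861.62 → $793,860; Unit 2C 843,631.51 → $843,630; Unit 4A 422,270.69 → $422,270; Unit 3A 572,399.25 → $572,400; Unit G1 567,576.94 → $567,580.

Unit 5A: $793,860 | Unit 5B: $342,500 | Unit 2C: $843,630 | Unit 4A: $422,270 | Unit 3A: $572,400 | Unit G1: $567,580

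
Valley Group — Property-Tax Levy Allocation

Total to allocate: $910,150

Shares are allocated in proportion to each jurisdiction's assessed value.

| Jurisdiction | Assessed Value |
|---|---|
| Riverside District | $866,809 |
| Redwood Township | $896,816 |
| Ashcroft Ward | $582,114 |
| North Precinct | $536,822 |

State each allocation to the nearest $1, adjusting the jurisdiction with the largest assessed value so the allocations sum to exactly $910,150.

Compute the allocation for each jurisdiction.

Assessed value total: 866,809 + 896,816 + 582,114 + 536,822 = 2,882,561.
Pro-rata amounts: Riverside District 273,689.34; Redwood Township 283,163.85; Ashcroft Ward 183,798.73; North Precinct 169,498.08.
After rounding ($1): Riverside District $273,689; Redwood Township $283,164; Ashcroft Ward $183,799; North Precinct $169,498. Sum = $910,150.
Sum already equals the total — no adjustment.

Riverside District: $273,689; Redwood Township: $283,164; Ashcroft Ward: $183,799; North Precinct: $169,498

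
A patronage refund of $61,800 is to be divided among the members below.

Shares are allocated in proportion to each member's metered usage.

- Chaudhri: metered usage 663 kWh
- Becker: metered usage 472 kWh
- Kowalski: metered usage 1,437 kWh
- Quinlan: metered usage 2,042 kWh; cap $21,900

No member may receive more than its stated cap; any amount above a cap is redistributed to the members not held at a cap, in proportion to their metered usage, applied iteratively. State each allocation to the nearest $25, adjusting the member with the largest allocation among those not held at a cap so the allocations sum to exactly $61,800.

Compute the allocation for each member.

Metered usage total: 4,614.
Pro-rata shares before constraints: Chaudhri 8,880.23; Becker 6,321.98; Kowalski 19,247.20; Quinlan 27,350.59.
Cap binds for Quinlan ($21,900); balance $39,900 reallocated over remaining metered usage 2,572.
Shares after redistribution: Chaudhri 10,285.26 → $10,275; Becker 7,322.24 → $7,325; Kowalski 22,292.50 → $22,300.

Chaudhri: $10,275 | Becker: $7,325 | Kowalski: $22,300 | Quinlan: $21,900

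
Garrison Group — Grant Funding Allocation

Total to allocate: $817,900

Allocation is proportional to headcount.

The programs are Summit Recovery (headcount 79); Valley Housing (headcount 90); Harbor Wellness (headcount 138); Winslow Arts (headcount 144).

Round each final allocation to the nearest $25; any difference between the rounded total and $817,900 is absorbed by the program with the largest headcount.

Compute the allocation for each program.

Headcount total: 451.
Pro-rata amounts: Summit Recovery 79/451 × $817,900 = 143,268.51; Valley Housing 90/451 × $817,900 = 163,217.29; Harbor Wellness 138/451 × $817,900 = 250,266.52; Winslow Arts 144/451 × $817,900 = 261,147.67.
At nearest $25: Summit Recovery $143,275; Valley Housing $163,225; Harbor Wellness $250,275; Winslow Arts $261,150. Sum = $817,925.
Difference $817,900 − $817,925 = −$25 applied to largest headcount (Winslow Arts): Winslow Arts becomes $261,125.

Summit Recovery: $143,275 | Valley Housing: $163,225 | Harbor Wellness: $250,275 | Winslow Arts: $261,125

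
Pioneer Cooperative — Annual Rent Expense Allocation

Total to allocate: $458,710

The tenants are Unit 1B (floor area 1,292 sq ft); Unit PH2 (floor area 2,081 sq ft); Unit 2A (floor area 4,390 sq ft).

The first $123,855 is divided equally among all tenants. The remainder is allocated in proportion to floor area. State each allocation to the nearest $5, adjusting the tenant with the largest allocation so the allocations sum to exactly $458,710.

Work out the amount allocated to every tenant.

$123,855 shared equally gives $41,285 per tenant.
Remainder $334,855 by floor area (total 7,763): Unit 1B 55,730.09 → $55,730; Unit PH2 89,763.40 → $89,765; Unit 2A 189,361.52 → $189,360.
Totals: Unit 1B $41,285 + $55,730 = $97,015; Unit PH2 $41,285 + $89,765 = $131,050; Unit 2A $41,285 + $189,360 = $230,645.

Unit 1B: $97,015; Unit PH2: $131,050; Unit 2A: $230,645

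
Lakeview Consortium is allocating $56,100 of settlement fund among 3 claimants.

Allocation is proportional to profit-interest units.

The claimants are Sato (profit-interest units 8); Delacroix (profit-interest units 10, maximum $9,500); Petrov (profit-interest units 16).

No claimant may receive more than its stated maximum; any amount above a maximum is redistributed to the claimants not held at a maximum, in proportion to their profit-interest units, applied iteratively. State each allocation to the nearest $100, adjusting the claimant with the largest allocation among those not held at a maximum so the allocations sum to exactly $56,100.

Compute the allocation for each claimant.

Combined profit-interest units = 34.
Unconstrained shares: Sato 13,200.00; Delacroix 16,500.00; Petrov 26,400.00.
Cap binds for Delacroix ($9,500); remaining pool $46,600 reallocated over remaining profit-interest units 24.
Remaining shares: Sato 15,533.33 → $15,500; Petrov 31,066.67 → $31,100.

Sato: $15,500; Delacroix: $9,500; Petrov: $31,100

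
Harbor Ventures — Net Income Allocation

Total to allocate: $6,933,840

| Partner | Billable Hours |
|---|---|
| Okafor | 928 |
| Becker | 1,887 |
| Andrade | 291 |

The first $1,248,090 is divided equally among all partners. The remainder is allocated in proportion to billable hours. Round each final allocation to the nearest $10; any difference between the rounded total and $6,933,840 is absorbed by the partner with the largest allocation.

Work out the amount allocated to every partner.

Equal tier: $1,248,090 ÷ 3 = $416,030 apiece.
Remainder $5,685,750 by billable hours (total 3,106): Okafor 1,698,768.83 → $1,698,770; Becker 3,454,285.33 → $3,454,290; Andrade 532,695.83 → $532,700.
Rounding difference −$10 on remainder applied to Becker.
Totals: Okafor $416,030 + $1,698,770 = $2,114,800; Becker $416,030 + $3,454,280 = $3,870,310; Andrade $416,030 + $532,700 = $948,730.

Okafor: $2,114,800 · Becker: $3,870,310 · Andrade: $948,730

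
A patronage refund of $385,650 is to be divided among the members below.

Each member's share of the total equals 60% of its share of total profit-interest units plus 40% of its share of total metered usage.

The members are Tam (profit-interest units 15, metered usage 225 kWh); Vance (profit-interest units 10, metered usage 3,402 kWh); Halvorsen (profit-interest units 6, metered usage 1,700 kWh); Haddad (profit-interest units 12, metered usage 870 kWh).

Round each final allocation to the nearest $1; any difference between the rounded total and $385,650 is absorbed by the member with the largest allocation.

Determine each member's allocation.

Tam: $86,318 | Vance: $138,496 | Halvorsen: $74,605 | Haddad: $86,231

Profit-interest units total 43; metered usage total 6,197.
Combined weights (60% profit-interest units + 40% metered usage): Tam 0.2238; Vance 0.3591; Halvorsen 0.1935; Haddad 0.2236.
Raw shares: Tam 86,318.30; Vance 138,496.56; Halvorsen 74,604.55; Haddad 86,230.59.
Rounded to nearest $1: Tam $86,318; Vance $138,497; Halvorsen $74,605; Haddad $86,231. Sum = $385,651.
Difference $385,650 − $385,651 = −$1 applied to largest allocation (Vance): Vance becomes $138,496.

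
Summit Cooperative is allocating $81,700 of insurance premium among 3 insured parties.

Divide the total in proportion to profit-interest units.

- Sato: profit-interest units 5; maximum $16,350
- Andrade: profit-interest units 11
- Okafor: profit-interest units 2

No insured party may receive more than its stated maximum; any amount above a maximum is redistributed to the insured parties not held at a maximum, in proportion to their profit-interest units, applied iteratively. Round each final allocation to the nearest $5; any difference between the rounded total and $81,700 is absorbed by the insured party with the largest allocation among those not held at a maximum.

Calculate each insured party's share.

Profit-interest units total: 18.
Pro-rata shares before constraints: Sato 22,694.44; Andrade 49,927.78; Okafor 9,077.78.
Held at cap: Sato ($16,350); residual $65,350 reallocated over remaining profit-interest units 13.
Remaining shares: Andrade 55,296.15 → $55,295; Okafor 10,053.85 → $10,055.

Sato: $16,350; Andrade: $55,295; Okafor: $10,055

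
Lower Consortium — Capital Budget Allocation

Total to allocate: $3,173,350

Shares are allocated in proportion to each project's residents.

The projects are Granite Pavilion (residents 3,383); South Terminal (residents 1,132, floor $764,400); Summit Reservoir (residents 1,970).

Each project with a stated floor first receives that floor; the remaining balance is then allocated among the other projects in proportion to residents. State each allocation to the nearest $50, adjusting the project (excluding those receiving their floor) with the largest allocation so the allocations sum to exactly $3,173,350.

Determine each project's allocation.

Fund the minimums — South Terminal $764,400. Residual $2,408,950.
Residual split over remaining residents 5,353: Granite Pavilion 1,522,413.20 → $1,522,400; Summit Reservoir 886,536.80 → $886,550.

Granite Pavilion: $1,522,400 | South Terminal: $764,400 | Summit Reservoir: $886,550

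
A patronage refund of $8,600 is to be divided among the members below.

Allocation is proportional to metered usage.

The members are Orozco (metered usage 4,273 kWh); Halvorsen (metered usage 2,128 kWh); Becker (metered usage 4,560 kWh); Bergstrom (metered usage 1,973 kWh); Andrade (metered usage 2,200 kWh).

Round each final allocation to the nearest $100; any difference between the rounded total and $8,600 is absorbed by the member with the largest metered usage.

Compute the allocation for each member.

Sum of metered usage: 4,273 + 2,128 + 4,560 + 1,973 + 2,200 = 15,134.
Pro-rata amounts: Orozco 2,428.16; Halvorsen 1,209.25; Becker 2,591.25; Bergstrom 1,121.17; Andrade 1,250.17.
After rounding ($100): Orozco $2,400; Halvorsen $1,200; Becker $2,600; Bergstrom $1,100; Andrade $1,300. Sum = $8,600.
Sum already equals the total — no adjustment.

Orozco: $2,400 | Halvorsen: $1,200 | Becker: $2,600 | Bergstrom: $1,100 | Andrade: $1,300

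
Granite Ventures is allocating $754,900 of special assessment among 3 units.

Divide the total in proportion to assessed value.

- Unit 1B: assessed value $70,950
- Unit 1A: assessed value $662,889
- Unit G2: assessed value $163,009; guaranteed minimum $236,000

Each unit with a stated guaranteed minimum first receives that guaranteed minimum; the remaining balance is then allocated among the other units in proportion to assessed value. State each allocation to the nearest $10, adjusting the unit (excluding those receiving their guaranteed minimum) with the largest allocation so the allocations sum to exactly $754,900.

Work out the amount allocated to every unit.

Unit 1B: $50,170; Unit 1A: $468,730; Unit G2: $236,000

Fund the minimums — Unit G2 $236,000. Balance $518,900.
Balance split over remaining assessed value 733,839: Unit 1B 50,168.98 → $50,170; Unit 1A 468,731.02 → $468,730.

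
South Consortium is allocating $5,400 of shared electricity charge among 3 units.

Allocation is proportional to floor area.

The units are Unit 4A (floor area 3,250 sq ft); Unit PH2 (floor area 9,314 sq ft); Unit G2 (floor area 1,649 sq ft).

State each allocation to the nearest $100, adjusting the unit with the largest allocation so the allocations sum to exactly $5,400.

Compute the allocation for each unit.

Unit 4A: $1,200 | Unit PH2: $3,600 | Unit G2: $600

Floor area total: 14,213.
Raw shares: Unit 4A 3,250/14,213 × $5,400 = 1,234.79; Unit PH2 9,314/14,213 × $5,400 = 3,538.70; Unit G2 1,649/14,213 × $5,400 = 626.51.
After rounding ($100): Unit 4A $1,200; Unit PH2 $3,500; Unit G2 $600. Sum = $5,300.
Difference $5,400 − $5,300 = +$100 applied to largest allocation (Unit PH2): Unit PH2 becomes $3,600.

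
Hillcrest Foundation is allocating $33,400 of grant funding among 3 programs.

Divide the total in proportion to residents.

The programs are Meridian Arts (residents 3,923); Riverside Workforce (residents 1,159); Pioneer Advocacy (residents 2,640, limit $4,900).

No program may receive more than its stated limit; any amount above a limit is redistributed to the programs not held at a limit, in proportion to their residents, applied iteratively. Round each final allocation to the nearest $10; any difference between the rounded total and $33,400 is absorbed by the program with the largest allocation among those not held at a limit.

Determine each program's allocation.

Meridian Arts: $22,000 · Riverside Workforce: $6,500 · Pioneer Advocacy: $4,900

Combined residents = 7,722.
Pro-rata shares before constraints: Meridian Arts 16,968.17; Riverside Workforce 5,013.03; Pioneer Advocacy 11,418.80.
Held at cap: Pioneer Advocacy ($4,900); balance $28,500 reallocated over remaining residents 5,082.
Remaining shares: Meridian Arts 22,000.30 → $22,000; Riverside Workforce 6,499.70 → $6,500.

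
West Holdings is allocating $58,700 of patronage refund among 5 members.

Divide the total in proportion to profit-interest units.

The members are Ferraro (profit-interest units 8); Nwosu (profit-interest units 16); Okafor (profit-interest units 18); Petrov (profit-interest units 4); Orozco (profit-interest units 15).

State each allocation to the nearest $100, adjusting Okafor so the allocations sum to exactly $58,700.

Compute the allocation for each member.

Total profit-interest units = 61.
Pro-rata amounts: Ferraro 8/61 × $58,700 = 7,698.36; Nwosu 16/61 × $58,700 = 15,396.72; Okafor 18/61 × $58,700 = 17,321.31; Petrov 4/61 × $58,700 = 3,849.18; Orozco 15/61 × $58,700 = 14,434.43.
At nearest $100: Ferraro $7,700; Nwosu $15,400; Okafor $17,300; Petrov $3,800; Orozco $14,400. Sum = $58,600.
Difference $58,700 − $58,600 = +$100 applied to Okafor: Okafor becomes $17,400.

Ferraro: $7,700 · Nwosu: $15,400 · Okafor: $17,400 · Petrov: $3,800 · Orozco: $14,400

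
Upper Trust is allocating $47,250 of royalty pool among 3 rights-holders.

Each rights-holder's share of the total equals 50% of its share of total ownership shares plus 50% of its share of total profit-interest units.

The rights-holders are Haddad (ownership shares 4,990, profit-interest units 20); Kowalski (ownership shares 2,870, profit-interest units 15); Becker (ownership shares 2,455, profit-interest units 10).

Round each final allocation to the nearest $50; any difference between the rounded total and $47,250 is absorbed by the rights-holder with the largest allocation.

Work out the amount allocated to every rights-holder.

Haddad: $21,950; Kowalski: $14,450; Becker: $10,850

Ownership shares total 10,315; profit-interest units total 45.
Blended shares (50% ownership shares + 50% profit-interest units): Haddad 0.4641; Kowalski 0.3058; Becker 0.2301.
Pro-rata amounts: Haddad 21,928.87; Kowalski 14,448.32; Becker 10,872.82.
Rounded to nearest $50: Haddad $21,950; Kowalski $14,450; Becker $10,850. Sum = $47,250.
No rounding difference to absorb.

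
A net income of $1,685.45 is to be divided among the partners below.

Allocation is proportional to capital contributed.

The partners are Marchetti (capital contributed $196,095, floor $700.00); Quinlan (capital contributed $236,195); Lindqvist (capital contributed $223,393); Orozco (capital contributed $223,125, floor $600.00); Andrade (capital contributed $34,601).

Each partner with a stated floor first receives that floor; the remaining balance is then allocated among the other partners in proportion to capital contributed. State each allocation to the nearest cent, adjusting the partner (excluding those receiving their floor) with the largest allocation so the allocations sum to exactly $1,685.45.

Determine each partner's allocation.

Marchetti: $700.00; Quinlan: $184.22; Lindqvist: $174.24; Orozco: $600.00; Andrade: $26.99

Fund the minimums — Marchetti $700.00; Orozco $600.00. Remaining pool $385.45.
Remaining pool split over remaining capital contributed 494,189: Quinlan 184.2238 → $184.22; Lindqvist 174.2387 → $174.24; Andrade 26.9876 → $26.99.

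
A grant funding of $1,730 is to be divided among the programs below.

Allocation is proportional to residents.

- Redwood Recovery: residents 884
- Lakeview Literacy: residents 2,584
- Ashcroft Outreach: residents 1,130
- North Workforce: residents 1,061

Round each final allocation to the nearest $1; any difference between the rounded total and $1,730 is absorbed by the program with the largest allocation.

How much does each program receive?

Redwood Recovery: $270; Lakeview Literacy: $791; Ashcroft Outreach: $345; North Workforce: $324

Sum of residents: 5,659.
Raw shares: Redwood Recovery 884/5,659 × $1,730 = 270.25; Lakeview Literacy 2,584/5,659 × $1,730 = 789.95; Ashcroft Outreach 1,130/5,659 × $1,730 = 345.45; North Workforce 1,061/5,659 × $1,730 = 324.36.
Rounded to nearest $1: Redwood Recovery $270; Lakeview Literacy $790; Ashcroft Outreach $345; North Workforce $324. Sum = $1,729.
Difference $1,730 − $1,729 = +$1 applied to largest allocation (Lakeview Literacy): Lakeview Literacy becomes $791.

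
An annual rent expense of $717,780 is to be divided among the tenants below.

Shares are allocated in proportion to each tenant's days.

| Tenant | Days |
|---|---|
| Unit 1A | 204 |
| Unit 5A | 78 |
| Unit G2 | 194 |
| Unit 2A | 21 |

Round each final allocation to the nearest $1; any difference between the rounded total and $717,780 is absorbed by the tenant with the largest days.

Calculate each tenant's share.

Unit 1A: $294,621 · Unit 5A: $112,650 · Unit G2: $280,180 · Unit 2A: $30,329

Total days = 497.
Pro-rata amounts: Unit 1A 204/497 × $717,780 = 294,621.97; Unit 5A 78/497 × $717,780 = 112,649.58; Unit G2 194/497 × $717,780 = 280,179.72; Unit 2A 21/497 × $717,780 = 30,328.73.
At nearest $1: Unit 1A $294,622; Unit 5A $112,650; Unit G2 $280,180; Unit 2A $30,329. Sum = $717,781.
Difference $717,780 − $717,781 = −$1 applied to largest days (Unit 1A): Unit 1A becomes $294,621.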